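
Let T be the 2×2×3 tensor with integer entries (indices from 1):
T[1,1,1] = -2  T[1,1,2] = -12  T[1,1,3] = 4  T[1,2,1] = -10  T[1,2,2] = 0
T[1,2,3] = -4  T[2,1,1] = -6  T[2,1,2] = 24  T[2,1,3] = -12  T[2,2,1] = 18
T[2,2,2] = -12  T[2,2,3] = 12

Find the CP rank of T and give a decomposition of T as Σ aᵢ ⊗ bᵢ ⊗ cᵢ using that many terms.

Lower bound: the mode-1 unfolding of T (rows indexed by i, columns by (j,k) = (1,1), (1,2), (1,3), (2,1), (2,2), (2,3)) is [[-2, -12, 4, -10, 0, -4], [-6, 24, -12, 18, -12, 12]].
There the 2×2 minor on rows i ∈ {1, 2}, columns (j,k) ∈ {(1,1), (1,2)} is det [[-2, -12], [-6, 24]] = -120 ≠ 0, so this unfolding has rank ≥ 2; CP rank is at least every unfolding rank, so rank(T) ≥ 2. (This is only a lower bound: in general the CP rank may exceed every unfolding rank, so we still need to exhibit 2 rank-1 terms summing to T.)
Upper bound — finding two terms. Write S_k = T[:,:,k] for the frontal slices: S₁ = [[-2, -10], [-6, 18]], S₂ = [[-12, 0], [24, -12]], S₃ = [[4, -4], [-12, 12]].
If T = a₁ ⊗ b₁ ⊗ c₁ + a₂ ⊗ b₂ ⊗ c₂ then each S_k = c₁[k]·a₁b₁ᵀ + c₂[k]·a₂b₂ᵀ. S₁ and S₂ are linearly independent, so a₁b₁ᵀ and a₂b₂ᵀ must span the same plane of matrices: they are the rank-1 matrices of the form x·S₁ + y·S₂.
det(x·S₁ + y·S₂) is −96·x² + 48·xy + 144·y² = (-48)·(2·x − 3·y)(x + y), vanishing at (x:y) = (3:2) and (1:-1).
M₁ = 3·S₁ + 2·S₂ = [[-30, -30], [30, 30]] = (-30)·[1, -1][1, 1]ᵀ and M₂ = S₁ − S₂ = [[10, -10], [-30, 30]] = 10·[1, -3][1, -1]ᵀ, so take a₁ = [1, -1], b₁ = [1, 1], a₂ = [1, -3], b₂ = [1, -1].
Each slice is an integer combination of E₁ = a₁b₁ᵀ and E₂ = a₂b₂ᵀ: S₁ = −6·E₁ + 4·E₂, S₂ = −6·E₁ − 6·E₂, S₃ = 4·E₂; reading off coefficients, c₁ = [-6, -6, 0] and c₂ = [4, -6, 4].
Hence T = [1, -1] ⊗ [1, 1] ⊗ [-6, -6, 0] + [1, -3] ⊗ [1, -1] ⊗ [4, -6, 4], so rank(T) ≤ 2.
These bounds meet, so rank(T) = 2.

rank(T) = 2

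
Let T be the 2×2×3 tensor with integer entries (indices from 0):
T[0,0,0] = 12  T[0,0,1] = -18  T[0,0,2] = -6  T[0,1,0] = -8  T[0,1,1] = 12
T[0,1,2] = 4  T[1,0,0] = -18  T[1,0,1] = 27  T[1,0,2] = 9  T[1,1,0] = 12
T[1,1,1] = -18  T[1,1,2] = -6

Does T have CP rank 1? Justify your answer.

Yes

If T = a ⊗ b ⊗ c then every fibre of T is a multiple of the corresponding factor, so read the factors off the fibres through the nonzero entry T[0,0,0] = 12.
The mode-1 fibre T[:,0,0] = [12, -18] gives a = [2, -3] (primitive direction); the mode-2 fibre T[0,:,0] = [12, -8] gives b = [3, -2]; then c[k] = T[0,0,k] / (a[0]·b[0]) = [12, -18, -6] / 6 = [2, -3, -1].
Expanding [2, -3] ⊗ [3, -2] ⊗ [2, -3, -1] reproduces all 12 entries of T, so T = [2, -3] ⊗ [3, -2] ⊗ [2, -3, -1] and rank(T) ≤ 1.
Equivalently every frontal slice T[:,:,k] is c[k] times the rank-1 matrix [2, -3] ⊗ [3, -2]. So T has rank 1 (it is nonzero).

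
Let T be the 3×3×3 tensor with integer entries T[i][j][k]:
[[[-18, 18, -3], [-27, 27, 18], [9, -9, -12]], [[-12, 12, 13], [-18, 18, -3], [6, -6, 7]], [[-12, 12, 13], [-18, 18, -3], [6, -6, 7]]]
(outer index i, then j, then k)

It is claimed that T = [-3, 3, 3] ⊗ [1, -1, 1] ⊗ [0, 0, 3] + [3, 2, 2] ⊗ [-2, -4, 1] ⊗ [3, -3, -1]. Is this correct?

No

Reconstruct entry (0,1,0) from the claimed factors: Σₗ aₗ[0]bₗ[1]cₗ[0] = (-3)·(-1)·(0) + (3)·(-4)·(3) = -36, but T[0,1,0] = -27. The claim is false.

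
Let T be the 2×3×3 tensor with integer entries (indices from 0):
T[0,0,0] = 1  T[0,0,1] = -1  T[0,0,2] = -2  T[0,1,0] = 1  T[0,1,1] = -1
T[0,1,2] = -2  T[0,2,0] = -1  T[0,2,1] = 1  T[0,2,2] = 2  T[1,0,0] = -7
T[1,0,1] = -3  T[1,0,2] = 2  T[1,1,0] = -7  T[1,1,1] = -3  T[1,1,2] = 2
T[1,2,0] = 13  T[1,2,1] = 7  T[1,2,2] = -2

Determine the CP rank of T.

2

Lower bound: in the mode-2 unfolding of T (rows indexed by j, columns by (i,k)) the 2×2 minor on rows j ∈ {0, 2}, columns (i,k) ∈ {(0,0), (1,0)} is det [[1, -7], [-1, 13]] = 6 ≠ 0, so that unfolding has rank ≥ 2 and hence rank(T) ≥ 2 (CP rank is at least every unfolding rank, though it can be larger).
Upper bound: with S_k = T[:,:,k], the two rank-1 terms a₁b₁ᵀ, a₂b₂ᵀ are the rank-1 members of the pencil x·S₀ + y·S₁.
The 2×2 minor of x·S₀ + y·S₁ on rows {0,1}, columns {0,2} is 6·x² − 2·xy − 4·y² = 2·(3·x + 2·y)(x − y), vanishing at (x:y) = (2:-3) and (1:1).
M₁ = 2·S₀ − 3·S₁ = [[5, 5, -5], [-5, -5, 5]] = 5·(1, -1)(1, 1, -1)ᵀ and M₂ = S₀ + S₁ = [[0, 0, 0], [-10, -10, 20]] = (-10)·(0, 1)(1, 1, -2)ᵀ, so take a₁ = (1, -1), b₁ = (1, 1, -1), a₂ = (0, 1), b₂ = (1, 1, -2).
Each slice is an integer combination of E₁ = a₁b₁ᵀ and E₂ = a₂b₂ᵀ: S₀ = E₁ − 6·E₂, S₁ = −E₁ − 4·E₂, S₂ = −2·E₁; reading off coefficients, c₁ = (1, -1, -2) and c₂ = (-6, -4, 0).
Hence T = (1, -1) ⊗ (1, 1, -1) ⊗ (1, -1, -2) + (0, 1) ⊗ (1, 1, -2) ⊗ (-6, -4, 0), so rank(T) ≤ 2.
These bounds meet, so rank(T) = 2.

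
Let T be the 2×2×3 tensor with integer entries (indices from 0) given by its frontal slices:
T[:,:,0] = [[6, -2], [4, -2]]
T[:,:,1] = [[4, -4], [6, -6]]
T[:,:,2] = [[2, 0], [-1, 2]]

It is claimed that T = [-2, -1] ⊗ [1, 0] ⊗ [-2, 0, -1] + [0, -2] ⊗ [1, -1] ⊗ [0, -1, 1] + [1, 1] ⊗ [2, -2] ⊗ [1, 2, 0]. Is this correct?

Yes

Reconstruct entrywise from the claimed factors. For example, T[1,1,2] = 2 and Σₗ aₗ[1]bₗ[1]cₗ[2] = (-1)·(0)·(-1) + (-2)·(-1)·(1) + (1)·(-2)·(0) = 2; checking all 12 entries, every one matches. The claim holds.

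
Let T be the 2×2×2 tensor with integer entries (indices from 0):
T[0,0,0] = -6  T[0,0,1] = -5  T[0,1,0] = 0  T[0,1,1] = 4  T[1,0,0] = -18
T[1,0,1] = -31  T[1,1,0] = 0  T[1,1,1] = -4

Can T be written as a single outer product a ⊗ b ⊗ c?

No

The mode-2 unfolding of T (rows indexed by j, columns by (i,k) = (0,0), (0,1), (1,0), (1,1)) is [[-6, -5, -18, -31], [0, 4, 0, -4]].
There the 2×2 minor on rows j ∈ {0, 1}, columns (i,k) ∈ {(0,0), (0,1)} is det [[-6, -5], [0, 4]] = -24 ≠ 0, so this unfolding has rank ≥ 2; CP rank is at least every unfolding rank, so rank(T) ≥ 2.
In particular rank(T) ≥ 2 > 1, so T is not rank-1.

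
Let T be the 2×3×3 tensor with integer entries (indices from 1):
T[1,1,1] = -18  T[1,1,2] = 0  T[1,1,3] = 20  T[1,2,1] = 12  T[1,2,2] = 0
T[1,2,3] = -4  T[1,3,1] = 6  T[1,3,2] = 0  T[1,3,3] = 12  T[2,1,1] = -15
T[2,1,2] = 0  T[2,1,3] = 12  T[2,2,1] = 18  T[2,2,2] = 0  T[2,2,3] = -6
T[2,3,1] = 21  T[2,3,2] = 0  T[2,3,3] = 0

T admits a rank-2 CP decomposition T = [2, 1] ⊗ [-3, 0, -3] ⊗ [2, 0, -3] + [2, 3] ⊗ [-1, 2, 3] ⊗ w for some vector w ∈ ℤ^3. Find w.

Subtract the known terms from T to get the rank-1 residual R = [2, 3] ⊗ [-1, 2, 3] ⊗ w, so R[i,j,k] = a[i]·b[j]·w[k]. Pick indices with nonzero a[1]·b[1] = (2)·(-1) = -2. Only the fibre through (1,1,·) is needed: R[1,1,:] = T[1,1,:] − Σₗ aₗ[1]bₗ[1]cₗ = [-18, 0, 20] − (2)·(-3)·[2, 0, -3] = [-6, 0, 2]. Then w[k] = R[1,1,k] / -2 for each k, giving w = [-6, 0, 2] / -2 = [3, 0, -1].

w = [3, 0, -1]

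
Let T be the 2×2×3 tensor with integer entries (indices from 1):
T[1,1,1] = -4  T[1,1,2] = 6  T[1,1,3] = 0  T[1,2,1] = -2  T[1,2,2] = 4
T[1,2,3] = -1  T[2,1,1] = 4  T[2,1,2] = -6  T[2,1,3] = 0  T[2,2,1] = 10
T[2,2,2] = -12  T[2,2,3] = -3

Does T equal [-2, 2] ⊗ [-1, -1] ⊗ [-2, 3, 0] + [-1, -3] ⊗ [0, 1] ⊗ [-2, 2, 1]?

Reconstruct entrywise from the claimed factors. For example, T[1,1,1] = -4 and Σₗ aₗ[1]bₗ[1]cₗ[1] = (-2)·(-1)·(-2) + (-1)·(0)·(-2) = -4; checking all 12 entries, every one matches. The claim holds.

Yes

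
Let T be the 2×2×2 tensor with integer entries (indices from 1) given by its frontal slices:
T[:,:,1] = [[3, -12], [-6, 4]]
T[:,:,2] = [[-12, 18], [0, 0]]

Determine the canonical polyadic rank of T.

Lower bound: the mode-1 unfolding of T (rows indexed by i, columns by (j,k) = (1,1), (1,2), (2,1), (2,2)) is [[3, -12, -12, 18], [-6, 0, 4, 0]].
There the 2×2 minor on rows i ∈ {1, 2}, columns (j,k) ∈ {(1,1), (1,2)} is det [[3, -12], [-6, 0]] = -72 ≠ 0, so this unfolding has rank ≥ 2; CP rank is at least every unfolding rank, so rank(T) ≥ 2. (This is only a lower bound: in general the CP rank may exceed every unfolding rank, so we still need to exhibit 2 rank-1 terms summing to T.)
Upper bound — finding two terms. Write S_k = T[:,:,k] for the frontal slices: S₁ = [[3, -12], [-6, 4]], S₂ = [[-12, 18], [0, 0]].
If T = a₁ (x) b₁ (x) c₁ + a₂ (x) b₂ (x) c₂ then each S_k = c₁[k]·a₁b₁ᵀ + c₂[k]·a₂b₂ᵀ. S₁ and S₂ are linearly independent, so a₁b₁ᵀ and a₂b₂ᵀ must span the same plane of matrices: they are the rank-1 matrices of the form x·S₁ + y·S₂.
det(x·S₁ + y·S₂) is −60·x² + 60·xy = (-60)·(x − y)(x), vanishing at (x:y) = (1:1) and (0:1).
M₁ = S₁ + S₂ = [[-9, 6], [-6, 4]] = −[3, 2][3, -2]ᵀ and M₂ = S₂ = [[-12, 18], [0, 0]] = (-6)·[1, 0][2, -3]ᵀ, so take a₁ = [3, 2], b₁ = [3, -2], a₂ = [1, 0], b₂ = [2, -3].
Each slice is an integer combination of E₁ = a₁b₁ᵀ and E₂ = a₂b₂ᵀ: S₁ = −E₁ + 6·E₂, S₂ = −6·E₂; reading off coefficients, c₁ = [-1, 0] and c₂ = [6, -6].
Hence T = [3, 2] (x) [3, -2] (x) [-1, 0] + [1, 0] (x) [2, -3] (x) [6, -6], so rank(T) ≤ 2.
These bounds meet, so rank(T) = 2.

2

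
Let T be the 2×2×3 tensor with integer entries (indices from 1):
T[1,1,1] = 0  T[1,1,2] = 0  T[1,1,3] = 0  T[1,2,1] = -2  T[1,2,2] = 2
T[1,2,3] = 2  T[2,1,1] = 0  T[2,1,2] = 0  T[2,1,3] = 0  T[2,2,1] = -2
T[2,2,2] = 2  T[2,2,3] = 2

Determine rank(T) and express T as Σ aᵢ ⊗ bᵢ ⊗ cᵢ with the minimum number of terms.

rank(T) = 1

Lower bound: T ≠ 0 (e.g. T[1,2,1] = -2), so rank(T) ≥ 1.
Upper bound: if T = a ⊗ b ⊗ c then every fibre of T is a multiple of the corresponding factor, so read the factors off the fibres through the nonzero entry T[1,2,1] = -2.
The mode-1 fibre T[:,2,1] = [-2, -2] gives a = (1, 1) (primitive direction); the mode-2 fibre T[1,:,1] = [0, -2] gives b = (0, 1); then c[k] = T[1,2,k] / (a[1]·b[2]) = [-2, 2, 2] / 1 = (-2, 2, 2).
Expanding (1, 1) ⊗ (0, 1) ⊗ (-2, 2, 2) reproduces all 12 entries of T, so T = (1, 1) ⊗ (0, 1) ⊗ (-2, 2, 2) and rank(T) ≤ 1.
These bounds meet, so rank(T) = 1.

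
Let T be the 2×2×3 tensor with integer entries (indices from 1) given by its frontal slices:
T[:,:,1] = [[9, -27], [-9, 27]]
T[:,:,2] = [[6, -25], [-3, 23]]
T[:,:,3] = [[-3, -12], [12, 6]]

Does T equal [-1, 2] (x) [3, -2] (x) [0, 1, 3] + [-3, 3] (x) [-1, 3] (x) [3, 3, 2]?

Reconstruct entrywise from the claimed factors. For example, T[1,2,3] = -12 and Σₗ aₗ[1]bₗ[2]cₗ[3] = (-1)·(-2)·(3) + (-3)·(3)·(2) = -12; checking all 12 entries, every one matches. The claim holds.

Yes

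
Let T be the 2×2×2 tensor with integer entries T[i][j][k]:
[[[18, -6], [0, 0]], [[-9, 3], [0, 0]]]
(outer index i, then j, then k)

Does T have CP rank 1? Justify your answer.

Yes

If T = a ⊗ b ⊗ c then every fibre of T is a multiple of the corresponding factor, so read the factors off the fibres through the nonzero entry T[0,0,0] = 18.
The mode-1 fibre T[:,0,0] = [18, -9] gives a = (2, -1) (primitive direction); the mode-2 fibre T[0,:,0] = [18, 0] gives b = (1, 0); then c[k] = T[0,0,k] / (a[0]·b[0]) = [18, -6] / 2 = (9, -3).
Expanding (2, -1) ⊗ (1, 0) ⊗ (9, -3) reproduces all 8 entries of T, so T = (2, -1) ⊗ (1, 0) ⊗ (9, -3) and rank(T) ≤ 1.
Equivalently every frontal slice T[:,:,k] is c[k] times the rank-1 matrix (2, -1) ⊗ (1, 0). So T has rank 1 (it is nonzero).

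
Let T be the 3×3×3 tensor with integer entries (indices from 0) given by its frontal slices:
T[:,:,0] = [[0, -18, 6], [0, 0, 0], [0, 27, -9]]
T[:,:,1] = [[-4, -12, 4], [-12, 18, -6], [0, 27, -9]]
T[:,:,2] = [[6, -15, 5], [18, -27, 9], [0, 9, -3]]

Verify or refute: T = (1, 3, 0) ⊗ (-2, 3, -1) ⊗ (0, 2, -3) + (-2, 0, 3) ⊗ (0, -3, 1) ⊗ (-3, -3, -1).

Yes

Reconstruct entrywise from the claimed factors. For example, T[0,1,0] = -18 and Σₗ aₗ[0]bₗ[1]cₗ[0] = (1)·(3)·(0) + (-2)·(-3)·(-3) = -18; checking all 27 entries, every one matches. The claim holds.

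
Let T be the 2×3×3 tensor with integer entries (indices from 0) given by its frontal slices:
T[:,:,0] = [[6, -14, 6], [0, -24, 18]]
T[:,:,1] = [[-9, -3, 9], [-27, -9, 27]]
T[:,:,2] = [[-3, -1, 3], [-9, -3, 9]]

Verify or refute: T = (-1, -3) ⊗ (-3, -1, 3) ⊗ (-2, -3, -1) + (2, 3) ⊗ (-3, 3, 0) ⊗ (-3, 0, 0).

No

Reconstruct entry (0,0,0) from the claimed factors: Σₗ aₗ[0]bₗ[0]cₗ[0] = (-1)·(-3)·(-2) + (2)·(-3)·(-3) = 12, but T[0,0,0] = 6. The claim is false.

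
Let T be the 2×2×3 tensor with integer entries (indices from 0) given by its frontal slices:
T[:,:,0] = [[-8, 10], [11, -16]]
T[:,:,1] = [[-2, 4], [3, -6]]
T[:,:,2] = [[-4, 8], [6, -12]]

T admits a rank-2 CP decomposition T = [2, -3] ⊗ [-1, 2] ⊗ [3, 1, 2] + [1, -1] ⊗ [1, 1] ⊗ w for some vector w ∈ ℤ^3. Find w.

Subtract the known terms from T to get the rank-1 residual R = [1, -1] ⊗ [1, 1] ⊗ w, so R[i,j,k] = a[i]·b[j]·w[k]. Pick indices with nonzero a[0]·b[0] = (1)·(1) = 1. Only the fibre through (0,0,·) is needed: R[0,0,:] = T[0,0,:] − Σₗ aₗ[0]bₗ[0]cₗ = [-8, -2, -4] − (2)·(-1)·[3, 1, 2] = [-2, 0, 0]. Then w[k] = R[0,0,k] / 1 for each k, giving w = [-2, 0, 0] / 1 = [-2, 0, 0].

w = [-2, 0, 0]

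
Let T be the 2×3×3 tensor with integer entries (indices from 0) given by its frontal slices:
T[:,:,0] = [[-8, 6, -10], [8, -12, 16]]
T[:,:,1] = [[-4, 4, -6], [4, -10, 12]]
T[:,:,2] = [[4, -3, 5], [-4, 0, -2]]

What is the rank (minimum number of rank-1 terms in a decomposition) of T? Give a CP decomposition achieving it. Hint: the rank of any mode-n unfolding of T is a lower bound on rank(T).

rank(T) = 3

Lower bound: the mode-3 unfolding of T (rows indexed by k, columns by (i,j) = (0,0), (0,1), (0,2), (1,0), (1,1), (1,2)) is [[-8, 6, -10, 8, -12, 16], [-4, 4, -6, 4, -10, 12], [4, -3, 5, -4, 0, -2]].
There the 3×3 minor on rows k ∈ {0, 1, 2}, columns (i,j) ∈ {(0,0), (0,1), (1,1)} is det [[-8, 6, -12], [-4, 4, -10], [4, -3, 0]] = 48 ≠ 0, so this unfolding has rank ≥ 3; CP rank is at least every unfolding rank, so rank(T) ≥ 3. (Flattening ranks never certify an upper bound on CP rank; for that we must actually write T with 3 rank-1 terms.)
Upper bound: T is a sum of 3 rank-1 terms, T = [0, 1] ⊗ [0, 1, -1] ⊗ [-4, -4, -4] + [1, -2] ⊗ [0, 1, -1] ⊗ [2, 2, -1] + [1, -1] ⊗ [2, -1, 2] ⊗ [-4, -2, 2] (written with every a and b primitive with positive leading entry and the scale carried by c; CP decompositions are not unique, and this one is verified by expanding entrywise), so rank(T) ≤ 3.
These bounds meet, so rank(T) = 3.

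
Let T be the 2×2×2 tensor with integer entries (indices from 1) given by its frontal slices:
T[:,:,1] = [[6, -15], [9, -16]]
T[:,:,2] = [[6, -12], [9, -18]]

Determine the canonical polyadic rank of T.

Lower bound: the mode-1 unfolding of T (rows indexed by i, columns by (j,k) = (1,1), (1,2), (2,1), (2,2)) is [[6, 6, -15, -12], [9, 9, -16, -18]].
There the 2×2 minor on rows i ∈ {1, 2}, columns (j,k) ∈ {(1,1), (2,1)} is det [[6, -15], [9, -16]] = 39 ≠ 0, so this unfolding has rank ≥ 2; CP rank is at least every unfolding rank, so rank(T) ≥ 2. (Flattening ranks never certify an upper bound on CP rank; for that we must actually write T with 2 rank-1 terms.)
Upper bound — finding two terms. Write S_k = T[:,:,k] for the frontal slices: S₁ = [[6, -15], [9, -16]], S₂ = [[6, -12], [9, -18]].
If T = a₁ ⊗ b₁ ⊗ c₁ + a₂ ⊗ b₂ ⊗ c₂ then each S_k = c₁[k]·a₁b₁ᵀ + c₂[k]·a₂b₂ᵀ. S₁ and S₂ are linearly independent, so a₁b₁ᵀ and a₂b₂ᵀ must span the same plane of matrices: they are the rank-1 matrices of the form x·S₁ + y·S₂.
det(x·S₁ + y·S₂) is 39·x² + 39·xy = 39·(x + y)(x), vanishing at (x:y) = (1:-1) and (0:1).
M₁ = S₁ − S₂ = [[0, -3], [0, 2]] = −(3, -2)(0, 1)ᵀ and M₂ = S₂ = [[6, -12], [9, -18]] = 3·(2, 3)(1, -2)ᵀ, so take a₁ = (3, -2), b₁ = (0, 1), a₂ = (2, 3), b₂ = (1, -2).
Each slice is an integer combination of E₁ = a₁b₁ᵀ and E₂ = a₂b₂ᵀ: S₁ = −E₁ + 3·E₂, S₂ = 3·E₂; reading off coefficients, c₁ = (-1, 0) and c₂ = (3, 3).
Hence T = (3, -2) ⊗ (0, 1) ⊗ (-1, 0) + (2, 3) ⊗ (1, -2) ⊗ (3, 3), so rank(T) ≤ 2.
These bounds meet, so rank(T) = 2.

2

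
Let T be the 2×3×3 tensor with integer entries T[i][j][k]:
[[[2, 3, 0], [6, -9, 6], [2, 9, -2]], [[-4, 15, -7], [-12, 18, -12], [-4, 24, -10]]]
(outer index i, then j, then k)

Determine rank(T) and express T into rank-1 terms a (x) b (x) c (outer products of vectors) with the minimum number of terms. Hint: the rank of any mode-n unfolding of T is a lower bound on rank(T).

rank(T) = 2

Lower bound: the mode-1 unfolding of T (rows indexed by i, columns by (j,k) = (0,0), (0,1), (0,2), (1,0), (1,1), (1,2), (2,0), (2,1), (2,2)) is [[2, 3, 0, 6, -9, 6, 2, 9, -2], [-4, 15, -7, -12, 18, -12, -4, 24, -10]].
There the 2×2 minor on rows i ∈ {0, 1}, columns (j,k) ∈ {(0,0), (0,1)} is det [[2, 3], [-4, 15]] = 42 ≠ 0, so this unfolding has rank ≥ 2; CP rank is at least every unfolding rank, so rank(T) ≥ 2. (Unfolding ranks only ever bound the CP rank from below — rank(T) can be strictly larger than all of them — so the matching upper bound has to come from an explicit 2-term decomposition.)
Upper bound — finding two terms. Write S_k = T[:,:,k] for the frontal slices: S₀ = [[2, 6, 2], [-4, -12, -4]], S₁ = [[3, -9, 9], [15, 18, 24]], S₂ = [[0, 6, -2], [-7, -12, -10]].
If T = a₁ (x) b₁ (x) c₁ + a₂ (x) b₂ (x) c₂ then each S_k = c₁[k]·a₁b₁ᵀ + c₂[k]·a₂b₂ᵀ. S₀ and S₁ are linearly independent, so a₁b₁ᵀ and a₂b₂ᵀ must span the same plane of matrices: they are the rank-1 matrices of the form x·S₀ + y·S₁.
The 2×2 minor of x·S₀ + y·S₁ on rows {0,1}, columns {0,1} is −126·xy + 189·y² = (-63)·(2·x − 3·y)(y), vanishing at (x:y) = (3:2) and (1:0).
M₁ = 3·S₀ + 2·S₁ = [[12, 0, 24], [18, 0, 36]] = 6·[2, 3][1, 0, 2]ᵀ and M₂ = S₀ = [[2, 6, 2], [-4, -12, -4]] = 2·[1, -2][1, 3, 1]ᵀ, so take a₁ = [2, 3], b₁ = [1, 0, 2], a₂ = [1, -2], b₂ = [1, 3, 1].
Each slice is an integer combination of E₁ = a₁b₁ᵀ and E₂ = a₂b₂ᵀ: S₀ = 2·E₂, S₁ = 3·E₁ − 3·E₂, S₂ = −E₁ + 2·E₂; reading off coefficients, c₁ = [0, 3, -1] and c₂ = [2, -3, 2].
Hence T = [2, 3] (x) [1, 0, 2] (x) [0, 3, -1] + [1, -2] (x) [1, 3, 1] (x) [2, -3, 2], so rank(T) ≤ 2.
These bounds meet, so rank(T) = 2.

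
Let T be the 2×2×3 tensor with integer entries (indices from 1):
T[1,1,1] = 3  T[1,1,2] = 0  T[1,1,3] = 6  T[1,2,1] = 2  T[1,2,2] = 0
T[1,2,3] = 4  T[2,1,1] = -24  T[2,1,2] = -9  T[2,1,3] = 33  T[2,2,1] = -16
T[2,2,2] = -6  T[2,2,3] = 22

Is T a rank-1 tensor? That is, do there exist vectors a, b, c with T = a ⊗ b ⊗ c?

No

The mode-3 unfolding of T (rows indexed by k, columns by (i,j) = (1,1), (1,2), (2,1), (2,2)) is [[3, 2, -24, -16], [0, 0, -9, -6], [6, 4, 33, 22]].
There the 2×2 minor on rows k ∈ {1, 2}, columns (i,j) ∈ {(1,1), (2,1)} is det [[3, -24], [0, -9]] = -27 ≠ 0, so this unfolding has rank ≥ 2; CP rank is at least every unfolding rank, so rank(T) ≥ 2.
In particular rank(T) ≥ 2 > 1, so T is not rank-1.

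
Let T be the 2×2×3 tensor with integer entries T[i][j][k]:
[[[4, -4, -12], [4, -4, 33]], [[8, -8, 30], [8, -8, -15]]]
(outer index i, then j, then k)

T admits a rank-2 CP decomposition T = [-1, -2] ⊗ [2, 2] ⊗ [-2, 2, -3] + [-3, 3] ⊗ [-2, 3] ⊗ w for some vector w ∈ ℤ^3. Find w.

w = [0, 0, -3]

Subtract the known terms from T to get the rank-1 residual R = [-3, 3] ⊗ [-2, 3] ⊗ w, so R[i,j,k] = a[i]·b[j]·w[k]. Pick indices with nonzero a[0]·b[0] = (-3)·(-2) = 6. Only the fibre through (0,0,·) is needed: R[0,0,:] = T[0,0,:] − Σₗ aₗ[0]bₗ[0]cₗ = [4, -4, -12] − (-1)·(2)·[-2, 2, -3] = [0, 0, -18]. Then w[k] = R[0,0,k] / 6 for each k, giving w = [0, 0, -18] / 6 = [0, 0, -3].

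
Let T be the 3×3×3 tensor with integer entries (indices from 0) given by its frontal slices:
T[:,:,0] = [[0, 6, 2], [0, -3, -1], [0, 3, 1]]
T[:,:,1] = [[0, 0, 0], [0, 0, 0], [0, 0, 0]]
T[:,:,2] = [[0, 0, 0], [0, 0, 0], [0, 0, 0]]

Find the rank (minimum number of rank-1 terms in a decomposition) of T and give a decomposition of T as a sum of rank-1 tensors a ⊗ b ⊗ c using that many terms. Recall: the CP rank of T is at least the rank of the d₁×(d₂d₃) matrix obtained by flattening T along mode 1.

Lower bound: T ≠ 0 (e.g. T[0,1,0] = 6), so rank(T) ≥ 1.
Upper bound: if T = a ⊗ b ⊗ c then every fibre of T is a multiple of the corresponding factor, so read the factors off the fibres through the nonzero entry T[0,1,0] = 6.
The mode-1 fibre T[:,1,0] = [6, -3, 3] gives a = [2, -1, 1] (primitive direction); the mode-2 fibre T[0,:,0] = [0, 6, 2] gives b = [0, 3, 1]; then c[k] = T[0,1,k] / (a[0]·b[1]) = [6, 0, 0] / 6 = [1, 0, 0].
Expanding [2, -1, 1] ⊗ [0, 3, 1] ⊗ [1, 0, 0] reproduces all 27 entries of T, so T = [2, -1, 1] ⊗ [0, 3, 1] ⊗ [1, 0, 0] and rank(T) ≤ 1.
These bounds meet, so rank(T) = 1.

rank(T) = 1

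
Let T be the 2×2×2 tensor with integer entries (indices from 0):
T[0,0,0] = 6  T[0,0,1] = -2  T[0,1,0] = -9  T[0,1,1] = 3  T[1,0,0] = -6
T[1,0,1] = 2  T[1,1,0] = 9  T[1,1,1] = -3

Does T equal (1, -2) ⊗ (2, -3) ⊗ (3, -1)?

No

Reconstruct entry (1,0,0) from the claimed factors: Σₗ aₗ[1]bₗ[0]cₗ[0] = (-2)·(2)·(3) = -12, but T[1,0,0] = -6. The claim is false.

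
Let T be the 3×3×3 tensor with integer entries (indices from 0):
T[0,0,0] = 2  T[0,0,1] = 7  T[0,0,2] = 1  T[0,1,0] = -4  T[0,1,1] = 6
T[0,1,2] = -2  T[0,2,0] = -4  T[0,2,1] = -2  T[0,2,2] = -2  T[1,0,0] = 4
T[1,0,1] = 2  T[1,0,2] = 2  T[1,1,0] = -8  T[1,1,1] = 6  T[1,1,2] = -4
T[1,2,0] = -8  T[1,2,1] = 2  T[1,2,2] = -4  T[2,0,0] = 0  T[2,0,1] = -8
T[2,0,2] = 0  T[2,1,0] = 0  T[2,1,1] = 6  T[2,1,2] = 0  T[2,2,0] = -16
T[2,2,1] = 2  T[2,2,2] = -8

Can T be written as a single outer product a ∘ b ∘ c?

The mode-2 unfolding of T (rows indexed by j, columns by (i,k) = (0,0), (0,1), (0,2), (1,0), (1,1), (1,2), (2,0), (2,1), (2,2)) is [[2, 7, 1, 4, 2, 2, 0, -8, 0], [-4, 6, -2, -8, 6, -4, 0, 6, 0], [-4, -2, -2, -8, 2, -4, -16, 2, -8]].
There the 3×3 minor on rows j ∈ {0, 1, 2}, columns (i,k) ∈ {(0,0), (0,1), (2,0)} is det [[2, 7, 0], [-4, 6, 0], [-4, -2, -16]] = -640 ≠ 0, so this unfolding has rank ≥ 3; CP rank is at least every unfolding rank, so rank(T) ≥ 3.
In particular rank(T) ≥ 3 > 1, so T is not rank-1.

No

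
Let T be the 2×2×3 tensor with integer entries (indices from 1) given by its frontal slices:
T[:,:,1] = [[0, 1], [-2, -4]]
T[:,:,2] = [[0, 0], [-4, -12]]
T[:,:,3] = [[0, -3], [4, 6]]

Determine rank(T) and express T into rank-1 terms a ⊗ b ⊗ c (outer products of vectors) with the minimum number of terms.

Lower bound: the mode-1 unfolding of T (rows indexed by i, columns by (j,k) = (1,1), (1,2), (1,3), (2,1), (2,2), (2,3)) is [[0, 0, 0, 1, 0, -3], [-2, -4, 4, -4, -12, 6]].
There the 2×2 minor on rows i ∈ {1, 2}, columns (j,k) ∈ {(1,1), (2,1)} is det [[0, 1], [-2, -4]] = 2 ≠ 0, so this unfolding has rank ≥ 2; CP rank is at least every unfolding rank, so rank(T) ≥ 2. (Unfolding ranks only ever bound the CP rank from below — rank(T) can be strictly larger than all of them — so the matching upper bound has to come from an explicit 2-term decomposition.)
Upper bound — finding two terms. Write S_k = T[:,:,k] for the frontal slices: S₁ = [[0, 1], [-2, -4]], S₂ = [[0, 0], [-4, -12]], S₃ = [[0, -3], [4, 6]].
If T = a₁ ⊗ b₁ ⊗ c₁ + a₂ ⊗ b₂ ⊗ c₂ then each S_k = c₁[k]·a₁b₁ᵀ + c₂[k]·a₂b₂ᵀ. S₁ and S₂ are linearly independent, so a₁b₁ᵀ and a₂b₂ᵀ must span the same plane of matrices: they are the rank-1 matrices of the form x·S₁ + y·S₂.
det(x·S₁ + y·S₂) is 2·x² + 4·xy = 2·(x + 2·y)(x), vanishing at (x:y) = (2:-1) and (0:1).
M₁ = 2·S₁ − S₂ = [[0, 2], [0, 4]] = 2·[1, 2][0, 1]ᵀ and M₂ = S₂ = [[0, 0], [-4, -12]] = (-4)·[0, 1][1, 3]ᵀ, so take a₁ = [1, 2], b₁ = [0, 1], a₂ = [0, 1], b₂ = [1, 3].
Each slice is an integer combination of E₁ = a₁b₁ᵀ and E₂ = a₂b₂ᵀ: S₁ = E₁ − 2·E₂, S₂ = −4·E₂, S₃ = −3·E₁ + 4·E₂; reading off coefficients, c₁ = [1, 0, -3] and c₂ = [-2, -4, 4].
Hence T = [1, 2] ⊗ [0, 1] ⊗ [1, 0, -3] + [0, 1] ⊗ [1, 3] ⊗ [-2, -4, 4], so rank(T) ≤ 2.
These bounds meet, so rank(T) = 2.

rank(T) = 2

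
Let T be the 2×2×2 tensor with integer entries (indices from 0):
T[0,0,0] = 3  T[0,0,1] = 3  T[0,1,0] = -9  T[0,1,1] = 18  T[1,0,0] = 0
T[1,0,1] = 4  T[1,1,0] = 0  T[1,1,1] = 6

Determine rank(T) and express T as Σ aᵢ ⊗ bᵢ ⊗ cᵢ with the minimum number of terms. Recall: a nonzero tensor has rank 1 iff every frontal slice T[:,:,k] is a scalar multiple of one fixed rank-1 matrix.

rank(T) = 2

Lower bound: in the mode-3 unfolding of T (rows indexed by k, columns by (i,j)) the 2×2 minor on rows k ∈ {0, 1}, columns (i,j) ∈ {(0,0), (0,1)} is det [[3, -9], [3, 18]] = 81 ≠ 0, so that unfolding has rank ≥ 2 and hence rank(T) ≥ 2 (CP rank is at least every unfolding rank, though it can be larger).
Upper bound: with S_k = T[:,:,k], the two rank-1 terms a₁b₁ᵀ, a₂b₂ᵀ are the rank-1 members of the pencil x·S₀ + y·S₁.
det(x·S₀ + y·S₁) is 54·xy − 54·y² = 54·(x − y)(y), vanishing at (x:y) = (1:1) and (1:0).
M₁ = S₀ + S₁ = [[6, 9], [4, 6]] = (3, 2)(2, 3)ᵀ and M₂ = S₀ = [[3, -9], [0, 0]] = 3·(1, 0)(1, -3)ᵀ, so take a₁ = (3, 2), b₁ = (2, 3), a₂ = (1, 0), b₂ = (1, -3).
Each slice is an integer combination of E₁ = a₁b₁ᵀ and E₂ = a₂b₂ᵀ: S₀ = 3·E₂, S₁ = E₁ − 3·E₂; reading off coefficients, c₁ = (0, 1) and c₂ = (3, -3).
Hence T = (3, 2) ⊗ (2, 3) ⊗ (0, 1) + (1, 0) ⊗ (1, -3) ⊗ (3, -3), so rank(T) ≤ 2.
These bounds meet, so rank(T) = 2.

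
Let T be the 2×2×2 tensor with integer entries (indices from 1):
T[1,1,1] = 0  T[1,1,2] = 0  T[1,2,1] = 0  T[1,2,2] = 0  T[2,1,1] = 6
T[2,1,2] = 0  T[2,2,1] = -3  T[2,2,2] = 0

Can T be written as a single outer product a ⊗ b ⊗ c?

If T = a ⊗ b ⊗ c then every fibre of T is a multiple of the corresponding factor, so read the factors off the fibres through the nonzero entry T[2,1,1] = 6.
The mode-1 fibre T[:,1,1] = [0, 6] gives a = (0, 1) (primitive direction); the mode-2 fibre T[2,:,1] = [6, -3] gives b = (2, -1); then c[k] = T[2,1,k] / (a[2]·b[1]) = [6, 0] / 2 = (3, 0).
Expanding (0, 1) ⊗ (2, -1) ⊗ (3, 0) reproduces all 8 entries of T, so T = (0, 1) ⊗ (2, -1) ⊗ (3, 0) and rank(T) ≤ 1.
Equivalently every frontal slice T[:,:,k] is c[k] times the rank-1 matrix (0, 1) ⊗ (2, -1). So T has rank 1 (it is nonzero).

Yes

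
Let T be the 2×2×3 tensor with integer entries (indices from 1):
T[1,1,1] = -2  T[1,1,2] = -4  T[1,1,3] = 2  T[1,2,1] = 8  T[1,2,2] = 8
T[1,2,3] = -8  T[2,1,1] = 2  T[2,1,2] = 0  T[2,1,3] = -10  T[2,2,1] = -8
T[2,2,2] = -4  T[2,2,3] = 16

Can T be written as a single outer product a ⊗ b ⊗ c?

No

The mode-3 unfolding of T (rows indexed by k, columns by (i,j) = (1,1), (1,2), (2,1), (2,2)) is [[-2, 8, 2, -8], [-4, 8, 0, -4], [2, -8, -10, 16]].
There the 3×3 minor on rows k ∈ {1, 2, 3}, columns (i,j) ∈ {(1,1), (1,2), (2,1)} is det [[-2, 8, 2], [-4, 8, 0], [2, -8, -10]] = -128 ≠ 0, so this unfolding has rank ≥ 3; CP rank is at least every unfolding rank, so rank(T) ≥ 3.
In particular rank(T) ≥ 3 > 1, so T is not rank-1.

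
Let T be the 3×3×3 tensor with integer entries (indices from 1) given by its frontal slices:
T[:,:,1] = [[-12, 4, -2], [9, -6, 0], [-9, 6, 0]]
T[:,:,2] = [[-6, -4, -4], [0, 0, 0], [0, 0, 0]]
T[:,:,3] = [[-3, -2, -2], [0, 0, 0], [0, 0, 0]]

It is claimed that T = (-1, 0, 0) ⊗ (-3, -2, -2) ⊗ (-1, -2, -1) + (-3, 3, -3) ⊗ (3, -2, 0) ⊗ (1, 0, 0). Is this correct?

Yes

Reconstruct entrywise from the claimed factors. For example, T[3,2,3] = 0 and Σₗ aₗ[3]bₗ[2]cₗ[3] = (0)·(-2)·(-1) + (-3)·(-2)·(0) = 0; checking all 27 entries, every one matches. The claim holds.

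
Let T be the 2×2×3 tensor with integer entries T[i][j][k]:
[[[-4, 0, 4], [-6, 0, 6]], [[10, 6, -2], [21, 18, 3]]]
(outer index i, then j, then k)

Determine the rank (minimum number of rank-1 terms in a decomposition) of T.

Lower bound: in the mode-3 unfolding of T (rows indexed by k, columns by (i,j)) the 2×2 minor on rows k ∈ {0, 1}, columns (i,j) ∈ {(0,0), (1,0)} is det [[-4, 10], [0, 6]] = -24 ≠ 0, so that unfolding has rank ≥ 2 and hence rank(T) ≥ 2 (CP rank is at least every unfolding rank, though it can be larger).
Upper bound: with S_k = T[:,:,k], the two rank-1 terms a₁b₁ᵀ, a₂b₂ᵀ are the rank-1 members of the pencil x·S₀ + y·S₁.
det(x·S₀ + y·S₁) is −24·x² − 36·xy = (-12)·(2·x + 3·y)(x), vanishing at (x:y) = (3:-2) and (0:1).
M₁ = 3·S₀ − 2·S₁ = [[-12, -18], [18, 27]] = (-3)·[2, -3][2, 3]ᵀ and M₂ = S₁ = [[0, 0], [6, 18]] = 6·[0, 1][1, 3]ᵀ, so take a₁ = [2, -3], b₁ = [2, 3], a₂ = [0, 1], b₂ = [1, 3].
Each slice is an integer combination of E₁ = a₁b₁ᵀ and E₂ = a₂b₂ᵀ: S₀ = −E₁ + 4·E₂, S₁ = 6·E₂, S₂ = E₁ + 4·E₂; reading off coefficients, c₁ = [-1, 0, 1] and c₂ = [4, 6, 4].
Hence T = [2, -3] ⊗ [2, 3] ⊗ [-1, 0, 1] + [0, 1] ⊗ [1, 3] ⊗ [4, 6, 4], so rank(T) ≤ 2.
These bounds meet, so rank(T) = 2.

2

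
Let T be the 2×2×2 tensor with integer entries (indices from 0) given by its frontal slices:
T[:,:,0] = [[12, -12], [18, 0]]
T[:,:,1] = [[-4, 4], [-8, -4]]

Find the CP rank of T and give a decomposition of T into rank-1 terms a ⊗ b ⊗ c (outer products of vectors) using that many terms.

rank(T) = 2

Lower bound: the mode-2 unfolding of T (rows indexed by j, columns by (i,k) = (0,0), (0,1), (1,0), (1,1)) is [[12, -4, 18, -8], [-12, 4, 0, -4]].
There the 2×2 minor on rows j ∈ {0, 1}, columns (i,k) ∈ {(0,0), (1,0)} is det [[12, 18], [-12, 0]] = 216 ≠ 0, so this unfolding has rank ≥ 2; CP rank is at least every unfolding rank, so rank(T) ≥ 2. (This is only a lower bound: in general the CP rank may exceed every unfolding rank, so we still need to exhibit 2 rank-1 terms summing to T.)
Upper bound — finding two terms. Write S_k = T[:,:,k] for the frontal slices: S₀ = [[12, -12], [18, 0]], S₁ = [[-4, 4], [-8, -4]].
If T = a₁ ⊗ b₁ ⊗ c₁ + a₂ ⊗ b₂ ⊗ c₂ then each S_k = c₁[k]·a₁b₁ᵀ + c₂[k]·a₂b₂ᵀ. S₀ and S₁ are linearly independent, so a₁b₁ᵀ and a₂b₂ᵀ must span the same plane of matrices: they are the rank-1 matrices of the form x·S₀ + y·S₁.
det(x·S₀ + y·S₁) is 216·x² − 216·xy + 48·y² = 24·(3·x − 2·y)(3·x − y), vanishing at (x:y) = (2:3) and (1:3).
M₁ = 2·S₀ + 3·S₁ = [[12, -12], [12, -12]] = 12·(1, 1)(1, -1)ᵀ and M₂ = S₀ + 3·S₁ = [[0, 0], [-6, -12]] = (-6)·(0, 1)(1, 2)ᵀ, so take a₁ = (1, 1), b₁ = (1, -1), a₂ = (0, 1), b₂ = (1, 2).
Each slice is an integer combination of E₁ = a₁b₁ᵀ and E₂ = a₂b₂ᵀ: S₀ = 12·E₁ + 6·E₂, S₁ = −4·E₁ − 4·E₂; reading off coefficients, c₁ = (12, -4) and c₂ = (6, -4).
Hence T = (1, 1) ⊗ (1, -1) ⊗ (12, -4) + (0, 1) ⊗ (1, 2) ⊗ (6, -4), so rank(T) ≤ 2.
These bounds meet, so rank(T) = 2.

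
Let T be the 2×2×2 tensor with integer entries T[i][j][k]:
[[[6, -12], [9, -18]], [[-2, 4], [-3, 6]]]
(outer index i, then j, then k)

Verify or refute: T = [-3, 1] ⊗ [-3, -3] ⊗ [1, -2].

Reconstruct entry (0,0,0) from the claimed factors: Σₗ aₗ[0]bₗ[0]cₗ[0] = (-3)·(-3)·(1) = 9, but T[0,0,0] = 6. The claim is false.

No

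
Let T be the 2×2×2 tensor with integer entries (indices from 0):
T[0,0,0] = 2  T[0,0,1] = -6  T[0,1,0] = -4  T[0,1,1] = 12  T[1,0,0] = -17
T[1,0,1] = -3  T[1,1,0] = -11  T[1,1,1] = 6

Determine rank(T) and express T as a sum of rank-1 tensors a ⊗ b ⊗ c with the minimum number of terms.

Lower bound: the mode-2 unfolding of T (rows indexed by j, columns by (i,k) = (0,0), (0,1), (1,0), (1,1)) is [[2, -6, -17, -3], [-4, 12, -11, 6]].
There the 2×2 minor on rows j ∈ {0, 1}, columns (i,k) ∈ {(0,0), (1,0)} is det [[2, -17], [-4, -11]] = -90 ≠ 0, so this unfolding has rank ≥ 2; CP rank is at least every unfolding rank, so rank(T) ≥ 2. (This is only a lower bound: in general the CP rank may exceed every unfolding rank, so we still need to exhibit 2 rank-1 terms summing to T.)
Upper bound — finding two terms. Write S_k = T[:,:,k] for the frontal slices: S₀ = [[2, -4], [-17, -11]], S₁ = [[-6, 12], [-3, 6]].
If T = a₁ ⊗ b₁ ⊗ c₁ + a₂ ⊗ b₂ ⊗ c₂ then each S_k = c₁[k]·a₁b₁ᵀ + c₂[k]·a₂b₂ᵀ. S₀ and S₁ are linearly independent, so a₁b₁ᵀ and a₂b₂ᵀ must span the same plane of matrices: they are the rank-1 matrices of the form x·S₀ + y·S₁.
det(x·S₀ + y·S₁) is −90·x² + 270·xy = (-90)·(x − 3·y)(x), vanishing at (x:y) = (3:1) and (0:1).
M₁ = 3·S₀ + S₁ = [[0, 0], [-54, -27]] = (-27)·[0, 1][2, 1]ᵀ and M₂ = S₁ = [[-6, 12], [-3, 6]] = (-3)·[2, 1][1, -2]ᵀ, so take a₁ = [0, 1], b₁ = [2, 1], a₂ = [2, 1], b₂ = [1, -2].
Each slice is an integer combination of E₁ = a₁b₁ᵀ and E₂ = a₂b₂ᵀ: S₀ = −9·E₁ + E₂, S₁ = −3·E₂; reading off coefficients, c₁ = [-9, 0] and c₂ = [1, -3].
Hence T = [0, 1] ⊗ [2, 1] ⊗ [-9, 0] + [2, 1] ⊗ [1, -2] ⊗ [1, -3], so rank(T) ≤ 2.
These bounds meet, so rank(T) = 2.

rank(T) = 2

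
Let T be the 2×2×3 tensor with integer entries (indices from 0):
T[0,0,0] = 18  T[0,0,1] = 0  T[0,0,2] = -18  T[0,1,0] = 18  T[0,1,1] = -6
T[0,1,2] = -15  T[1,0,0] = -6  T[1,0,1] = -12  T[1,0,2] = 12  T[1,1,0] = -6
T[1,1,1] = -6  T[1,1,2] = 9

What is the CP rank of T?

Lower bound: the mode-1 unfolding of T (rows indexed by i, columns by (j,k) = (0,0), (0,1), (0,2), (1,0), (1,1), (1,2)) is [[18, 0, -18, 18, -6, -15], [-6, -12, 12, -6, -6, 9]].
There the 2×2 minor on rows i ∈ {0, 1}, columns (j,k) ∈ {(0,0), (0,1)} is det [[18, 0], [-6, -12]] = -216 ≠ 0, so this unfolding has rank ≥ 2; CP rank is at least every unfolding rank, so rank(T) ≥ 2. (Unfolding ranks only ever bound the CP rank from below — rank(T) can be strictly larger than all of them — so the matching upper bound has to come from an explicit 2-term decomposition.)
Upper bound — finding two terms. Write S_k = T[:,:,k] for the frontal slices: S₀ = [[18, 18], [-6, -6]], S₁ = [[0, -6], [-12, -6]], S₂ = [[-18, -15], [12, 9]].
If T = a₁ ⊗ b₁ ⊗ c₁ + a₂ ⊗ b₂ ⊗ c₂ then each S_k = c₁[k]·a₁b₁ᵀ + c₂[k]·a₂b₂ᵀ. S₀ and S₁ are linearly independent, so a₁b₁ᵀ and a₂b₂ᵀ must span the same plane of matrices: they are the rank-1 matrices of the form x·S₀ + y·S₁.
det(x·S₀ + y·S₁) is 72·xy − 72·y² = 72·(x − y)(y), vanishing at (x:y) = (1:1) and (1:0).
M₁ = S₀ + S₁ = [[18, 12], [-18, -12]] = 6·[1, -1][3, 2]ᵀ and M₂ = S₀ = [[18, 18], [-6, -6]] = 6·[3, -1][1, 1]ᵀ, so take a₁ = [1, -1], b₁ = [3, 2], a₂ = [3, -1], b₂ = [1, 1].
Each slice is an integer combination of E₁ = a₁b₁ᵀ and E₂ = a₂b₂ᵀ: S₀ = 6·E₂, S₁ = 6·E₁ − 6·E₂, S₂ = −3·E₁ − 3·E₂; reading off coefficients, c₁ = [0, 6, -3] and c₂ = [6, -6, -3].
Hence T = [1, -1] ⊗ [3, 2] ⊗ [0, 6, -3] + [3, -1] ⊗ [1, 1] ⊗ [6, -6, -3], so rank(T) ≤ 2.
These bounds meet, so rank(T) = 2.

2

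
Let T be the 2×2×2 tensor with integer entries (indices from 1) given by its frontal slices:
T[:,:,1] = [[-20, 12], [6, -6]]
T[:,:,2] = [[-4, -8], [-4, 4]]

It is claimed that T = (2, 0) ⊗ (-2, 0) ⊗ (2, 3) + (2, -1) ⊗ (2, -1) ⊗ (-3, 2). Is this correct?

Reconstruct entry (1,2,1) from the claimed factors: Σₗ aₗ[1]bₗ[2]cₗ[1] = (2)·(0)·(2) + (2)·(-1)·(-3) = 6, but T[1,2,1] = 12. The claim is false.

No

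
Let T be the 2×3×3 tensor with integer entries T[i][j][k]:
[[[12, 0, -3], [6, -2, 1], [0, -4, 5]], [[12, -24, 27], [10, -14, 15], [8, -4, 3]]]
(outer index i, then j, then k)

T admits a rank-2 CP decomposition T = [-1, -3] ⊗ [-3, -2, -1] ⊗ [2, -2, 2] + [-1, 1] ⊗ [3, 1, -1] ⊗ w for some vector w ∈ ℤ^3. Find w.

w = [-2, -2, 3]

Subtract the known terms from T to get the rank-1 residual R = [-1, 1] ⊗ [3, 1, -1] ⊗ w, so R[i,j,k] = a[i]·b[j]·w[k]. Pick indices with nonzero a[0]·b[0] = (-1)·(3) = -3. Only the fibre through (0,0,·) is needed: R[0,0,:] = T[0,0,:] − Σₗ aₗ[0]bₗ[0]cₗ = [12, 0, -3] − (-1)·(-3)·[2, -2, 2] = [6, 6, -9]. Then w[k] = R[0,0,k] / -3 for each k, giving w = [6, 6, -9] / -3 = [-2, -2, 3].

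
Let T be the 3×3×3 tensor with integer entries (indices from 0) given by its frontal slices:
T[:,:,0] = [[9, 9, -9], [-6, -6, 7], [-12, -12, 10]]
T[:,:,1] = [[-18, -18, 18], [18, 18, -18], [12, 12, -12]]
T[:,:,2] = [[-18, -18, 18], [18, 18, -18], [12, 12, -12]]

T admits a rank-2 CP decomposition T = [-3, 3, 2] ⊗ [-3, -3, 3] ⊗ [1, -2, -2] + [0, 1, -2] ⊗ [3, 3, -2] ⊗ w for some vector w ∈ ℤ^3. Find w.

Subtract the known terms from T to get the rank-1 residual R = [0, 1, -2] ⊗ [3, 3, -2] ⊗ w, so R[i,j,k] = a[i]·b[j]·w[k]. Pick indices with nonzero a[1]·b[0] = (1)·(3) = 3. Only the fibre through (1,0,·) is needed: R[1,0,:] = T[1,0,:] − Σₗ aₗ[1]bₗ[0]cₗ = [-6, 18, 18] − (3)·(-3)·[1, -2, -2] = [3, 0, 0]. Then w[k] = R[1,0,k] / 3 for each k, giving w = [3, 0, 0] / 3 = [1, 0, 0].

w = [1, 0, 0]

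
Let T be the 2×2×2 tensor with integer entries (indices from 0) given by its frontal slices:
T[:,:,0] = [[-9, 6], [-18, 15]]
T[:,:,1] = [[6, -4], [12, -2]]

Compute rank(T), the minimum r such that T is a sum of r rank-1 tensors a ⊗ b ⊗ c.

2

Lower bound: the mode-1 unfolding of T (rows indexed by i, columns by (j,k) = (0,0), (0,1), (1,0), (1,1)) is [[-9, 6, 6, -4], [-18, 12, 15, -2]].
There the 2×2 minor on rows i ∈ {0, 1}, columns (j,k) ∈ {(0,0), (1,0)} is det [[-9, 6], [-18, 15]] = -27 ≠ 0, so this unfolding has rank ≥ 2; CP rank is at least every unfolding rank, so rank(T) ≥ 2. (This is only a lower bound: in general the CP rank may exceed every unfolding rank, so we still need to exhibit 2 rank-1 terms summing to T.)
Upper bound — finding two terms. Write S_k = T[:,:,k] for the frontal slices: S₀ = [[-9, 6], [-18, 15]], S₁ = [[6, -4], [12, -2]].
If T = a₁ ⊗ b₁ ⊗ c₁ + a₂ ⊗ b₂ ⊗ c₂ then each S_k = c₁[k]·a₁b₁ᵀ + c₂[k]·a₂b₂ᵀ. S₀ and S₁ are linearly independent, so a₁b₁ᵀ and a₂b₂ᵀ must span the same plane of matrices: they are the rank-1 matrices of the form x·S₀ + y·S₁.
det(x·S₀ + y·S₁) is −27·x² − 36·xy + 36·y² = (-9)·(3·x − 2·y)(x + 2·y), vanishing at (x:y) = (2:3) and (2:-1).
M₁ = 2·S₀ + 3·S₁ = [[0, 0], [0, 24]] = 24·(0, 1)(0, 1)ᵀ and M₂ = 2·S₀ − S₁ = [[-24, 16], [-48, 32]] = (-8)·(1, 2)(3, -2)ᵀ, so take a₁ = (0, 1), b₁ = (0, 1), a₂ = (1, 2), b₂ = (3, -2).
Each slice is an integer combination of E₁ = a₁b₁ᵀ and E₂ = a₂b₂ᵀ: S₀ = 3·E₁ − 3·E₂, S₁ = 6·E₁ + 2·E₂; reading off coefficients, c₁ = (3, 6) and c₂ = (-3, 2).
Hence T = (0, 1) ⊗ (0, 1) ⊗ (3, 6) + (1, 2) ⊗ (3, -2) ⊗ (-3, 2), so rank(T) ≤ 2.
These bounds meet, so rank(T) = 2.
Check entry T[1,0,0] = -18: (1)·(0)·(3) + (2)·(3)·(-3) = -18.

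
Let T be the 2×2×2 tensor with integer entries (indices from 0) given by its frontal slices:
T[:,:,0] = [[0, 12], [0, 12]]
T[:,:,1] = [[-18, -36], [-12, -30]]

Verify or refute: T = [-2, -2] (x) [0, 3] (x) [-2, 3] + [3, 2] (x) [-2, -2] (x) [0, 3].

Yes

Reconstruct entrywise from the claimed factors. For example, T[1,0,0] = 0 and Σₗ aₗ[1]bₗ[0]cₗ[0] = (-2)·(0)·(-2) + (2)·(-2)·(0) = 0; checking all 8 entries, every one matches. The claim holds.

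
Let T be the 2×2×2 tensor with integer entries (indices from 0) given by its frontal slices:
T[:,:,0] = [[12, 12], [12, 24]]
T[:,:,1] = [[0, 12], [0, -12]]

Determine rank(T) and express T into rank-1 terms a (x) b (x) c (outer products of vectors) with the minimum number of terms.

rank(T) = 2

Lower bound: the mode-2 unfolding of T (rows indexed by j, columns by (i,k) = (0,0), (0,1), (1,0), (1,1)) is [[12, 0, 12, 0], [12, 12, 24, -12]].
There the 2×2 minor on rows j ∈ {0, 1}, columns (i,k) ∈ {(0,0), (0,1)} is det [[12, 0], [12, 12]] = 144 ≠ 0, so this unfolding has rank ≥ 2; CP rank is at least every unfolding rank, so rank(T) ≥ 2. (Flattening ranks never certify an upper bound on CP rank; for that we must actually write T with 2 rank-1 terms.)
Upper bound — finding two terms. Write S_k = T[:,:,k] for the frontal slices: S₀ = [[12, 12], [12, 24]], S₁ = [[0, 12], [0, -12]].
If T = a₁ (x) b₁ (x) c₁ + a₂ (x) b₂ (x) c₂ then each S_k = c₁[k]·a₁b₁ᵀ + c₂[k]·a₂b₂ᵀ. S₀ and S₁ are linearly independent, so a₁b₁ᵀ and a₂b₂ᵀ must span the same plane of matrices: they are the rank-1 matrices of the form x·S₀ + y·S₁.
det(x·S₀ + y·S₁) is 144·x² − 288·xy = 144·(x − 2·y)(x), vanishing at (x:y) = (2:1) and (0:1).
M₁ = 2·S₀ + S₁ = [[24, 36], [24, 36]] = 12·(1, 1)(2, 3)ᵀ and M₂ = S₁ = [[0, 12], [0, -12]] = 12·(1, -1)(0, 1)ᵀ, so take a₁ = (1, 1), b₁ = (2, 3), a₂ = (1, -1), b₂ = (0, 1).
Each slice is an integer combination of E₁ = a₁b₁ᵀ and E₂ = a₂b₂ᵀ: S₀ = 6·E₁ − 6·E₂, S₁ = 12·E₂; reading off coefficients, c₁ = (6, 0) and c₂ = (-6, 12).
Hence T = (1, 1) (x) (2, 3) (x) (6, 0) + (1, -1) (x) (0, 1) (x) (-6, 12), so rank(T) ≤ 2.
These bounds meet, so rank(T) = 2.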